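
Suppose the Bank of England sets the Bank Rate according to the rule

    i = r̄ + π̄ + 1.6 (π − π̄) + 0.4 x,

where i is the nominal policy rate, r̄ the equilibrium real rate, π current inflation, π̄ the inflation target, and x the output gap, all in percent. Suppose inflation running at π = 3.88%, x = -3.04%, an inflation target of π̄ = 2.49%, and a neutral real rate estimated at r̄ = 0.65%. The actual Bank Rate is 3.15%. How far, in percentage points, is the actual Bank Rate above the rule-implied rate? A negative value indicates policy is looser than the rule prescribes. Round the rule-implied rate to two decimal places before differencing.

i = 0.65 + 2.49 + 1.6 × (3.88 − 2.49) + 0.4 × (-3.04)
   = 0.65 + 2.49 + 2.224 − 1.216 = 4.15
Deviation = 3.15 − 4.15 = -1.00 pp.

-1.00 pp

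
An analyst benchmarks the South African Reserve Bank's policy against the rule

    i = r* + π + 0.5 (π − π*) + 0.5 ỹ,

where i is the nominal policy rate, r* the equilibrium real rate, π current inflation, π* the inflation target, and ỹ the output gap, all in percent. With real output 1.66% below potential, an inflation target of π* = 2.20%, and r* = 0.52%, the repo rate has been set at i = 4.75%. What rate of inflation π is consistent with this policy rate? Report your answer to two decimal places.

Output 1.66% below potential → ỹ = -1.66.
Collecting π: i = r* + (1 + 0.5) π − 0.5 π* + 0.5 ỹ
1.5 π = 4.75 − 0.52 + 0.5 × 2.20 − 0.5 × (-1.66) = 6.16
π = 6.16 / 1.5 = 4.11

4.11%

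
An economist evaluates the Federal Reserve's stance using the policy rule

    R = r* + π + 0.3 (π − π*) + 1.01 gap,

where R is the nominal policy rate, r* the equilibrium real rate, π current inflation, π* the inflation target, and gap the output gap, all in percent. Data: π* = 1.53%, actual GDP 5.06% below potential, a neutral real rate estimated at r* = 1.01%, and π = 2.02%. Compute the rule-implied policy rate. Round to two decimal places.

Output 5.06% below potential → gap = -5.06.
R = 1.01 + 2.02 + 0.3 × (2.02 − 1.53) + 1.01 × (-5.06)
   = 1.01 + 2.02 + 0.147 − 5.1106 = -1.93

-1.93%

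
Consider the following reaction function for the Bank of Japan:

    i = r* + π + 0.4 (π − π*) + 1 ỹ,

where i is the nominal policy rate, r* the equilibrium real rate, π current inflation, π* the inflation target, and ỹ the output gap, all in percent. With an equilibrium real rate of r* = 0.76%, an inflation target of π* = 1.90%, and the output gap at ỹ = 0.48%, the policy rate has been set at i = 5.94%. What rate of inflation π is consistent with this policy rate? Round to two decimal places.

Collecting π: i = r* + (1 + 0.4) π − 0.4 π* + 1 ỹ
1.4 π = 5.94 − 0.76 + 0.4 × 1.90 − 1 × 0.48 = 5.46
π = 5.46 / 1.4 = 3.90

3.90%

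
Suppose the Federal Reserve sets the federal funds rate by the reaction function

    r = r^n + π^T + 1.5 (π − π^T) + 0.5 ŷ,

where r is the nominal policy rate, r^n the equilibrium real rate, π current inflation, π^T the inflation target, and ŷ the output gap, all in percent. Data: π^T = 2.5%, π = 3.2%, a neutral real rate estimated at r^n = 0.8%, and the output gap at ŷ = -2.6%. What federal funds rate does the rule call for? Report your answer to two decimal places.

r = 0.8 + 2.5 + 1.5 × (3.2 − 2.5) + 0.5 × (-2.6)
   = 0.8 + 2.5 + 1.05 − 1.3 = 3.05

3.05%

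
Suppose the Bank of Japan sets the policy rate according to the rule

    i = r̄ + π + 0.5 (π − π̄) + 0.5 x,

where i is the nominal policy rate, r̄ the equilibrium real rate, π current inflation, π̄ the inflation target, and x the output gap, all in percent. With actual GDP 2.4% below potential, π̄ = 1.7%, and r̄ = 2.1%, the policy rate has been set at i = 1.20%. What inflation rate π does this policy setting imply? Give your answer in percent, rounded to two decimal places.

Output 2.4% below potential → x = -2.4.
Collecting π: i = r̄ + (1 + 0.5) π − 0.5 π̄ + 0.5 x
1.5 π = 1.20 − 2.1 + 0.5 × 1.7 − 0.5 × (-2.4) = 1.15
π = 1.15 / 1.5 = 0.77

0.77%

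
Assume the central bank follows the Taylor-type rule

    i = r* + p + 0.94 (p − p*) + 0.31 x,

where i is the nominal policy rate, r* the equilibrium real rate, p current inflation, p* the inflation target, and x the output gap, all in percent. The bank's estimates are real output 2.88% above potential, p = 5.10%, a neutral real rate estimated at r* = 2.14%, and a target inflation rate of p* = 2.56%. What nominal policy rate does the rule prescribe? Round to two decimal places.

Output 2.88% above potential → x = 2.88.
i = 2.14 + 5.10 + 0.94 × (5.10 − 2.56) + 0.31 × 2.88
   = 2.14 + 5.1 + 2.3876 + 0.8928 = 10.52

10.52%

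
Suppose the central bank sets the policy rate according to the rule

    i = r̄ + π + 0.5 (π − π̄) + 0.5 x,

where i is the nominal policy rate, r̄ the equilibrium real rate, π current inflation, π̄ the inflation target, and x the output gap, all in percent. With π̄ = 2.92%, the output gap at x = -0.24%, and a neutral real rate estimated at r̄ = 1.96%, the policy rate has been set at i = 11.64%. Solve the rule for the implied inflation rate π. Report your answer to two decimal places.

Collecting π: i = r̄ + (1 + 0.5) π − 0.5 π̄ + 0.5 x
1.5 π = 11.64 − 1.96 + 0.5 × 2.92 − 0.5 × (-0.24) = 11.26
π = 11.26 / 1.5 = 7.51

7.51%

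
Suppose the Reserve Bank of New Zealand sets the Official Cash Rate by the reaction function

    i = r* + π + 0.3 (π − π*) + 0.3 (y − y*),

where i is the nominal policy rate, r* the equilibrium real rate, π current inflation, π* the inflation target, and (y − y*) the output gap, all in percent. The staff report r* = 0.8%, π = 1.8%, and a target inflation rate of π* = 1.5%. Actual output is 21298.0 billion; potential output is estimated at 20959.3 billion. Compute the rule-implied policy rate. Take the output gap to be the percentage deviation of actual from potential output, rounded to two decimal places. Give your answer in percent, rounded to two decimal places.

3.18%

Output gap = 100 × (21298.0 − 20959.3) / 20959.3 = 1.62%.
i = 0.80 + 1.80 + 0.3 × (1.80 − 1.50) + 0.3 × 1.62
   = 0.80 + 1.8 + 0.09 + 0.486 = 3.18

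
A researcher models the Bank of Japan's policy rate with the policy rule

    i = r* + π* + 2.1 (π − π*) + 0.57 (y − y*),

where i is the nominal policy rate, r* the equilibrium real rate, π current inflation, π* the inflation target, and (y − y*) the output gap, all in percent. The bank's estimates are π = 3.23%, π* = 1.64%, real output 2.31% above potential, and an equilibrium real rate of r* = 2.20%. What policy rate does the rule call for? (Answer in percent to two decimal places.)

Output 2.31% above potential → (y − y*) = 2.31.
i = 2.20 + 1.64 + 2.1 × (3.23 − 1.64) + 0.57 × 2.31
   = 2.20 + 1.64 + 3.339 + 1.3167 = 8.50

8.50%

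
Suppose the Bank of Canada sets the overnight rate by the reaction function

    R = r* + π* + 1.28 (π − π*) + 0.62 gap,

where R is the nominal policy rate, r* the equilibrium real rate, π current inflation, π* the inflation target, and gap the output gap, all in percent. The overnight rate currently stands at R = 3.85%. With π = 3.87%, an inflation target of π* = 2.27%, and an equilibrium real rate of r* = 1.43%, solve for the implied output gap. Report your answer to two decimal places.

0.62 gap = 3.85 − 1.43 − 2.27 − 1.28 × (3.87 − 2.27) = -1.898
gap = -1.898 / 0.62 = -3.06

-3.06%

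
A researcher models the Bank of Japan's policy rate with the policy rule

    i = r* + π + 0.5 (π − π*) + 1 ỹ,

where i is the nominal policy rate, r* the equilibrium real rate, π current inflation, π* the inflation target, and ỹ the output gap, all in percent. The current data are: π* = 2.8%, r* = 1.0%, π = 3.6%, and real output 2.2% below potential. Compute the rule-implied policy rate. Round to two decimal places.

Output 2.2% below potential → ỹ = -2.2.
i = 1.0 + 3.6 + 0.5 × (3.6 − 2.8) + 1 × (-2.2)
   = 1.0 + 3.6 + 0.4 − 2.2 = 2.80

2.80%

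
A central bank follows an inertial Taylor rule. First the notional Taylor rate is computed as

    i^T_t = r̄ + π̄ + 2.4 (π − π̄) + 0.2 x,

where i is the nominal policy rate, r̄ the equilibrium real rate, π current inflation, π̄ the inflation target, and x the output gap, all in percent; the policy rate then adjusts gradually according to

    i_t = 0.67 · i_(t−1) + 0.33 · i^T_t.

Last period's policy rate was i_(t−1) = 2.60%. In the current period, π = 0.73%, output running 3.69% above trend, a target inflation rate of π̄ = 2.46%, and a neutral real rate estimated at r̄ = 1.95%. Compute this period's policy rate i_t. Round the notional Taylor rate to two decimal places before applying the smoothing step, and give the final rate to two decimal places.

Output 3.69% above potential → x = 3.69.
i^T_t = 1.95 + 2.46 + 2.4 × (0.73 − 2.46) + 0.2 × 3.69
   = 1.95 + 2.46 − 4.152 + 0.738 = 1.00
i_t = 0.67 × 2.60 + 0.33 × 1.00 = 1.742 + 0.33 = 2.07

2.07%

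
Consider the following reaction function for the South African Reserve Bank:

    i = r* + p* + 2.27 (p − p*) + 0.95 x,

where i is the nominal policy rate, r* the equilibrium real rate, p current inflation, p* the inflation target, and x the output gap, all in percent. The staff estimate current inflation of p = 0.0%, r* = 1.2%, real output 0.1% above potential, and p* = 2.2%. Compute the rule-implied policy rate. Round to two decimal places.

-1.50%

Output 0.1% above potential → x = 0.1.
i = 1.2 + 2.2 + 2.27 × (0.0 − 2.2) + 0.95 × 0.1
   = 1.2 + 2.2 − 4.994 + 0.095 = -1.50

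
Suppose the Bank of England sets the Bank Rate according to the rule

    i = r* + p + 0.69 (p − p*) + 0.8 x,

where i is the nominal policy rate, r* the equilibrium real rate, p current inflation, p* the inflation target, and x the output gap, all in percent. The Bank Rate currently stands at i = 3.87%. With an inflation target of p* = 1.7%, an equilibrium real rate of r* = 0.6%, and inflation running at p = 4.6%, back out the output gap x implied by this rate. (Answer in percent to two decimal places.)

0.8 x = 3.87 − 0.6 − 4.6 − 0.69 × (4.6 − 1.7) = -3.331
x = -3.331 / 0.8 = -4.16

-4.16%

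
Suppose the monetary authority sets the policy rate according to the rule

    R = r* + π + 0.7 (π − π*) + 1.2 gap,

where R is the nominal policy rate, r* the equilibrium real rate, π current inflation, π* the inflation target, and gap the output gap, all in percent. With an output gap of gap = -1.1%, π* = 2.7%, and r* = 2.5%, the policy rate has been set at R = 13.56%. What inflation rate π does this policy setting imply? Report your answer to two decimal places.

8.39%

Collecting π: R = r* + (1 + 0.7) π − 0.7 π* + 1.2 gap
1.7 π = 13.56 − 2.5 + 0.7 × 2.7 − 1.2 × (-1.1) = 14.27
π = 14.27 / 1.7 = 8.39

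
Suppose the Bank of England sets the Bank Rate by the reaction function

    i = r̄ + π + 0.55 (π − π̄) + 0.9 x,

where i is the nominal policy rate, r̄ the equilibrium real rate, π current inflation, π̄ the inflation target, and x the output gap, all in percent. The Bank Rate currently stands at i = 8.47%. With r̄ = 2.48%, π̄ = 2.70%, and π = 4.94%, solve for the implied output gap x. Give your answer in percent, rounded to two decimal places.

0.9 x = 8.47 − 2.48 − 4.94 − 0.55 × (4.94 − 2.70) = -0.182
x = -0.182 / 0.9 = -0.20

-0.20%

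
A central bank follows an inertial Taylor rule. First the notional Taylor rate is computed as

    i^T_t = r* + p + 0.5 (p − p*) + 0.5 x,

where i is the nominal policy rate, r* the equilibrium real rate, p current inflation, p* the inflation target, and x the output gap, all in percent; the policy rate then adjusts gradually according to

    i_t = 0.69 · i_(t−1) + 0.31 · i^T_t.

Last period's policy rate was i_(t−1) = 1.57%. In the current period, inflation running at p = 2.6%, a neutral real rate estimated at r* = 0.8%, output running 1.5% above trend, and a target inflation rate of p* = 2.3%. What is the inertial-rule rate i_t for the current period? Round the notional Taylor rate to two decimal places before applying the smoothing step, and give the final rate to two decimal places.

Output 1.5% above potential → x = 1.5.
i^T_t = 0.8 + 2.6 + 0.5 × (2.6 − 2.3) + 0.5 × 1.5
   = 0.8 + 2.6 + 0.15 + 0.75 = 4.30
i_t = 0.69 × 1.57 + 0.31 × 4.30 = 1.0833 + 1.333 = 2.42

2.42%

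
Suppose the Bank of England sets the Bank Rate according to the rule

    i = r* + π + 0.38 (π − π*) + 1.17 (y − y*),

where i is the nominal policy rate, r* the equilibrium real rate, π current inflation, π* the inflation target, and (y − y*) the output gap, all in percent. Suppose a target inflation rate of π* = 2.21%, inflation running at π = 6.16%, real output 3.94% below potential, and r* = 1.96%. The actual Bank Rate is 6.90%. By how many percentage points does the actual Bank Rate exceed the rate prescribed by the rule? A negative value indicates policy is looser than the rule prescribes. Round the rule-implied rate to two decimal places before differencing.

1.89 pp

Output 3.94% below potential → (y − y*) = -3.94.
i = 1.96 + 6.16 + 0.38 × (6.16 − 2.21) + 1.17 × (-3.94)
   = 1.96 + 6.16 + 1.501 − 4.6098 = 5.01
Deviation = 6.90 − 5.01 = 1.89 pp.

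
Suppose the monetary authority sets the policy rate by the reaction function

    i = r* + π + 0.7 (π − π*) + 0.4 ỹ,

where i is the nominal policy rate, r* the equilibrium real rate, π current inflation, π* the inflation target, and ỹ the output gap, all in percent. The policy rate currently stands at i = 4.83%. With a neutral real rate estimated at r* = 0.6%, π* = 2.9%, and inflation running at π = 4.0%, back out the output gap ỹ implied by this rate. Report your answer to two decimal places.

0.4 ỹ = 4.83 − 0.6 − 4.0 − 0.7 × (4.0 − 2.9) = -0.54
ỹ = -0.54 / 0.4 = -1.35

-1.35%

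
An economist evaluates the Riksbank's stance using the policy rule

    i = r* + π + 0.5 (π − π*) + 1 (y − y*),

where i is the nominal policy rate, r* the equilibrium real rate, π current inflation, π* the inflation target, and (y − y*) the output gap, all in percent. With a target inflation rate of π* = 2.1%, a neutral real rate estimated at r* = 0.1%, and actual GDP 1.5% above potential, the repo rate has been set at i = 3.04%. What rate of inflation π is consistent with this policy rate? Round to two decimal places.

Output 1.5% above potential → (y − y*) = 1.5.
Collecting π: i = r* + (1 + 0.5) π − 0.5 π* + 1 (y − y*)
1.5 π = 3.04 − 0.1 + 0.5 × 2.1 − 1 × 1.5 = 2.49
π = 2.49 / 1.5 = 1.66

1.66%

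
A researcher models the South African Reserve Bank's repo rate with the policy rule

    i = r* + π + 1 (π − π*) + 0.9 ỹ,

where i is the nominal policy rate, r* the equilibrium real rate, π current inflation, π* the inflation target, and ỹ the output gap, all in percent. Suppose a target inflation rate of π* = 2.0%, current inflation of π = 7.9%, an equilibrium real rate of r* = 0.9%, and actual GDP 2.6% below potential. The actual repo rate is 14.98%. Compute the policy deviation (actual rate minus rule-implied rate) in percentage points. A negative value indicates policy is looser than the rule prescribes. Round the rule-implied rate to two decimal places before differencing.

2.62 pp

Output 2.6% below potential → ỹ = -2.6.
i = 0.9 + 7.9 + 1 × (7.9 − 2.0) + 0.9 × (-2.6)
   = 0.9 + 7.9 + 5.9 − 2.34 = 12.36
Deviation = 14.98 − 12.36 = 2.62 pp.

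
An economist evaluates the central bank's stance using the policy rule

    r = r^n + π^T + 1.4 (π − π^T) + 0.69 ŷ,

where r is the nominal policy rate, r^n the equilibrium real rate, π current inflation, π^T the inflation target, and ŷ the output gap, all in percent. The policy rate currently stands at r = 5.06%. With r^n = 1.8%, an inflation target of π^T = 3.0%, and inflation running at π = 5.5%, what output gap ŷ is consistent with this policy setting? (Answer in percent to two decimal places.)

0.69 ŷ = 5.06 − 1.8 − 3.0 − 1.4 × (5.5 − 3.0) = -3.24
ŷ = -3.24 / 0.69 = -4.70

-4.70%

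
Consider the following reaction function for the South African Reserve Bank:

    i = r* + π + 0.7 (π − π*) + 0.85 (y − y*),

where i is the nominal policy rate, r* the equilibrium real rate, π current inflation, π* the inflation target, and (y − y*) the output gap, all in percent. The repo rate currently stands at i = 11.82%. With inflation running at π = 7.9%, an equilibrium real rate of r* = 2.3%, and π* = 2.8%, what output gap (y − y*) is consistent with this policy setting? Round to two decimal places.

0.85 (y − y*) = 11.82 − 2.3 − 7.9 − 0.7 × (7.9 − 2.8) = -1.95
(y − y*) = -1.95 / 0.85 = -2.29

-2.29%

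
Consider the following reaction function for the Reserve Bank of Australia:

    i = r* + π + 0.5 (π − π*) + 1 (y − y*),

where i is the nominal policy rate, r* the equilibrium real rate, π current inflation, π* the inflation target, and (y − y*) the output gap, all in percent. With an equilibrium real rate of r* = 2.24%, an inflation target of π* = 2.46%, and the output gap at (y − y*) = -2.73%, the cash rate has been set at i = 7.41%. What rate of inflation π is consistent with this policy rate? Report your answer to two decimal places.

6.09%

Collecting π: i = r* + (1 + 0.5) π − 0.5 π* + 1 (y − y*)
1.5 π = 7.41 − 2.24 + 0.5 × 2.46 − 1 × (-2.73) = 9.13
π = 9.13 / 1.5 = 6.09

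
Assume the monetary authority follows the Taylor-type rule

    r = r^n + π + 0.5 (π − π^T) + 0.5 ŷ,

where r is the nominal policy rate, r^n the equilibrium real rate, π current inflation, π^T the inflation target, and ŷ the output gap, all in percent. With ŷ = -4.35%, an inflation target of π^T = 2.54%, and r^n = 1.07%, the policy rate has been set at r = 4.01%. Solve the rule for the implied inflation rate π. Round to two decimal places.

4.26%

Collecting π: r = r^n + (1 + 0.5) π − 0.5 π^T + 0.5 ŷ
1.5 π = 4.01 − 1.07 + 0.5 × 2.54 − 0.5 × (-4.35) = 6.385
π = 6.385 / 1.5 = 4.26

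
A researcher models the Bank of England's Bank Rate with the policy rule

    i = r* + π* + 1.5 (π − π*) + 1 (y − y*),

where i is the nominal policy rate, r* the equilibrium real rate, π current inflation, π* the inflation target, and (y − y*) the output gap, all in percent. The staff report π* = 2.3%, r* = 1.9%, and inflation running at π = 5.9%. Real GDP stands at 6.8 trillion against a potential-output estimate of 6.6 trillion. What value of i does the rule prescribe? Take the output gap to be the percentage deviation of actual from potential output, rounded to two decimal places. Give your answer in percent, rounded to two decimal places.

Output gap = 100 × (6.8 − 6.6) / 6.6 = 3.03%.
i = 1.90 + 2.30 + 1.5 × (5.90 − 2.30) + 1 × 3.03
   = 1.90 + 2.3 + 5.4 + 3.03 = 12.63

12.63%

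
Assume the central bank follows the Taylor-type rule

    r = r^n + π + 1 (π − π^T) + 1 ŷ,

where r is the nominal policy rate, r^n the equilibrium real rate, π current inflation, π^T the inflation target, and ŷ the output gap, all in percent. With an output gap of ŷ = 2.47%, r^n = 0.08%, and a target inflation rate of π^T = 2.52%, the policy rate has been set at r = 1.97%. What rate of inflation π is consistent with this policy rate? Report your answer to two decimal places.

Collecting π: r = r^n + (1 + 1) π − 1 π^T + 1 ŷ
2 π = 1.97 − 0.08 + 1 × 2.52 − 1 × 2.47 = 1.94
π = 1.94 / 2 = 0.97

0.97%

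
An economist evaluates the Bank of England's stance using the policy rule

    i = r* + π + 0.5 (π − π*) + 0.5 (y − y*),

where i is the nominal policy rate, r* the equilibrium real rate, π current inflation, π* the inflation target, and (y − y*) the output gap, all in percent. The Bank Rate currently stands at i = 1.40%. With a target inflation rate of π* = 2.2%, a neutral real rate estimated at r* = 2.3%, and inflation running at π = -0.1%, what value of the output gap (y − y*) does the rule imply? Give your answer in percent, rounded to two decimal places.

0.70%

0.5 (y − y*) = 1.40 − 2.3 − (-0.1) − 0.5 × ((-0.1) − 2.2) = 0.35
(y − y*) = 0.35 / 0.5 = 0.70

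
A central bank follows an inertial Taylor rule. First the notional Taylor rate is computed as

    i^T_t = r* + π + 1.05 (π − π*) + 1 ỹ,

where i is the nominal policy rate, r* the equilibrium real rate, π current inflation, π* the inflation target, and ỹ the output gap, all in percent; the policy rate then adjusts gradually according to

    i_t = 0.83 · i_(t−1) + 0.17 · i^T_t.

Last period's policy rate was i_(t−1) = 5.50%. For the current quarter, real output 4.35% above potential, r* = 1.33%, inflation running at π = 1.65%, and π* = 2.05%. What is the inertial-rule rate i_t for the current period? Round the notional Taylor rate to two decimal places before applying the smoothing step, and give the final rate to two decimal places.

Output 4.35% above potential → ỹ = 4.35.
i^T_t = 1.33 + 1.65 + 1.05 × (1.65 − 2.05) + 1 × 4.35
   = 1.33 + 1.65 − 0.42 + 4.35 = 6.91
i_t = 0.83 × 5.50 + 0.17 × 6.91 = 4.565 + 1.1747 = 5.74

5.74%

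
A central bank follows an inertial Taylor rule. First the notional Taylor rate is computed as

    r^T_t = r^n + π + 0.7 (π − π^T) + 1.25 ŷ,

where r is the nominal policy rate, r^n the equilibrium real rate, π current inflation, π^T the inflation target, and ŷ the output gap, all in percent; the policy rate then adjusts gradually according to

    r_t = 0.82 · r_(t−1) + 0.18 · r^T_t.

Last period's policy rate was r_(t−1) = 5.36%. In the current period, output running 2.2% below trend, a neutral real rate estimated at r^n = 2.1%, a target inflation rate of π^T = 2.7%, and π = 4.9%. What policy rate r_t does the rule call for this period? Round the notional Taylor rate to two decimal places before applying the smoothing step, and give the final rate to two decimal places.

5.44%

Output 2.2% below potential → ŷ = -2.2.
r^T_t = 2.1 + 4.9 + 0.7 × (4.9 − 2.7) + 1.25 × (-2.2)
   = 2.1 + 4.9 + 1.54 − 2.75 = 5.79
r_t = 0.82 × 5.36 + 0.18 × 5.79 = 4.3952 + 1.0422 = 5.44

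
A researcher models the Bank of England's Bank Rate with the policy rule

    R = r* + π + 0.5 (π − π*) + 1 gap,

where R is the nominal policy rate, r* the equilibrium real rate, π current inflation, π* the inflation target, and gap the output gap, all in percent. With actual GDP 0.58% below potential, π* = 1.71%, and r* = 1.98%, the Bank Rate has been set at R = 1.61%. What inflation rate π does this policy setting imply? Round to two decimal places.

0.71%

Output 0.58% below potential → gap = -0.58.
Collecting π: R = r* + (1 + 0.5) π − 0.5 π* + 1 gap
1.5 π = 1.61 − 1.98 + 0.5 × 1.71 − 1 × (-0.58) = 1.065
π = 1.065 / 1.5 = 0.71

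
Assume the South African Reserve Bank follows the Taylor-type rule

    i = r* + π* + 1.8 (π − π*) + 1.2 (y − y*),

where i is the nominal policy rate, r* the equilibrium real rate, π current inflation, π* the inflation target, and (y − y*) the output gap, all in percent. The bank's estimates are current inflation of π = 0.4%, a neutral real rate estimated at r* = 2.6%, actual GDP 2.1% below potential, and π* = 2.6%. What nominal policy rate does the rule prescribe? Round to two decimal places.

-1.28%

Output 2.1% below potential → (y − y*) = -2.1.
i = 2.6 + 2.6 + 1.8 × (0.4 − 2.6) + 1.2 × (-2.1)
   = 2.6 + 2.6 − 3.96 − 2.52 = -1.28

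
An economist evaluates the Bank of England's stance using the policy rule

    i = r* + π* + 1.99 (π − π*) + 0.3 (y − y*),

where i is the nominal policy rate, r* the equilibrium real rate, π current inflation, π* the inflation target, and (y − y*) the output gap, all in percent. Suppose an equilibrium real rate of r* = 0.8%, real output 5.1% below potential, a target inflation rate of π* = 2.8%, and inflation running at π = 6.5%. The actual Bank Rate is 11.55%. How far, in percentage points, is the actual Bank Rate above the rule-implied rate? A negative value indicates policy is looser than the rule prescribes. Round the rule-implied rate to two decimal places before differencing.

2.12 pp

Output 5.1% below potential → (y − y*) = -5.1.
i = 0.8 + 2.8 + 1.99 × (6.5 − 2.8) + 0.3 × (-5.1)
   = 0.8 + 2.8 + 7.363 − 1.53 = 9.43
Deviation = 11.55 − 9.43 = 2.12 pp.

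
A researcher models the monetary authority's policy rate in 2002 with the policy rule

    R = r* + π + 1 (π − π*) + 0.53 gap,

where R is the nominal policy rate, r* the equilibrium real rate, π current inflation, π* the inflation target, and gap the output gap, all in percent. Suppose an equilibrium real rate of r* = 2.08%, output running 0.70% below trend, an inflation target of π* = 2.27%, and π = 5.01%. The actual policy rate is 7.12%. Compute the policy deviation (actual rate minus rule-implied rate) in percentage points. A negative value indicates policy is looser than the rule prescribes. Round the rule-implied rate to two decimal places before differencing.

-2.34 pp

Output 0.70% below potential → gap = -0.70.
R = 2.08 + 5.01 + 1 × (5.01 − 2.27) + 0.53 × (-0.70)
   = 2.08 + 5.01 + 2.74 − 0.371 = 9.46
Deviation = 7.12 − 9.46 = -2.34 pp.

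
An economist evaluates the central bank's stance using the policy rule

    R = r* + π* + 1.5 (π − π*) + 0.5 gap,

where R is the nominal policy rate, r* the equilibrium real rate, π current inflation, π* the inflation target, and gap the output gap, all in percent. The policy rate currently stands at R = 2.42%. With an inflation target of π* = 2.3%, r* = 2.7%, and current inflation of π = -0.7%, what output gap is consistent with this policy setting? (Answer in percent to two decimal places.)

3.84%

0.5 gap = 2.42 − 2.7 − 2.3 − 1.5 × ((-0.7) − 2.3) = 1.92
gap = 1.92 / 0.5 = 3.84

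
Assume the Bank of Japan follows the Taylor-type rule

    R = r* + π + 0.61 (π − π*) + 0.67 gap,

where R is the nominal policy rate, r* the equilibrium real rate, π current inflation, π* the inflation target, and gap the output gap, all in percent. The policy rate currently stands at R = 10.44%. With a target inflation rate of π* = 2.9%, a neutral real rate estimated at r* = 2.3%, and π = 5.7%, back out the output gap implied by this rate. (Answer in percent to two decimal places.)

1.09%

0.67 gap = 10.44 − 2.3 − 5.7 − 0.61 × (5.7 − 2.9) = 0.732
gap = 0.732 / 0.67 = 1.09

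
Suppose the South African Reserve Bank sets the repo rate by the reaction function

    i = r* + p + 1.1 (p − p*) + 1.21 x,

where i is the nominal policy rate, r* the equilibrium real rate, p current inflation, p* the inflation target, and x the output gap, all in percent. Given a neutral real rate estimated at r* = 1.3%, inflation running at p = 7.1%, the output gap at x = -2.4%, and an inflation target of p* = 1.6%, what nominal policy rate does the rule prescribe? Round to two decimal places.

11.55%

i = 1.3 + 7.1 + 1.1 × (7.1 − 1.6) + 1.21 × (-2.4)
   = 1.3 + 7.1 + 6.05 − 2.904 = 11.55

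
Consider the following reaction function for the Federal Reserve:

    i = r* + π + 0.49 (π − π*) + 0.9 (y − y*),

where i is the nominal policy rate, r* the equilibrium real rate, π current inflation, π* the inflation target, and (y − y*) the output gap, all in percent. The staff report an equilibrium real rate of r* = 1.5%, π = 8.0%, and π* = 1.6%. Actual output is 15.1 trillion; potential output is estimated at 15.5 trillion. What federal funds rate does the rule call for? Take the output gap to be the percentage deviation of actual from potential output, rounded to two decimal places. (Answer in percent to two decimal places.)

Output gap = 100 × (15.1 − 15.5) / 15.5 = -2.58%.
i = 1.50 + 8.00 + 0.49 × (8.00 − 1.60) + 0.9 × (-2.58)
   = 1.50 + 8 + 3.136 − 2.322 = 10.31

10.31%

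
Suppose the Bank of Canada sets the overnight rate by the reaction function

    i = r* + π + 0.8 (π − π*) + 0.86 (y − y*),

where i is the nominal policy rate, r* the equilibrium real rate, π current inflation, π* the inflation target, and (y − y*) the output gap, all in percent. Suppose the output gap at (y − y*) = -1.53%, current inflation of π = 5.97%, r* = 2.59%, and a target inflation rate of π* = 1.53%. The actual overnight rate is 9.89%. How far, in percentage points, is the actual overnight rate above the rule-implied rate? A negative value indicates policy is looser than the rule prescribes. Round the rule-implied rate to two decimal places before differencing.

-0.91 pp

i = 2.59 + 5.97 + 0.8 × (5.97 − 1.53) + 0.86 × (-1.53)
   = 2.59 + 5.97 + 3.552 − 1.3158 = 10.80
Deviation = 9.89 − 10.80 = -0.91 pp.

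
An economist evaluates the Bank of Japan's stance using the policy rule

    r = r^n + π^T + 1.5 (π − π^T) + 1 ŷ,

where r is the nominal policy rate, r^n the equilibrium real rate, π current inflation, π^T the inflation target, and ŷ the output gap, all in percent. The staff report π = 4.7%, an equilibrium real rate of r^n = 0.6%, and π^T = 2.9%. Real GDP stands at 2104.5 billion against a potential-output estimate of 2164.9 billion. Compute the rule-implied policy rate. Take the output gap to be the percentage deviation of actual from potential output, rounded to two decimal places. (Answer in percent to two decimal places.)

Output gap = 100 × (2104.5 − 2164.9) / 2164.9 = -2.79%.
r = 0.60 + 2.90 + 1.5 × (4.70 − 2.90) + 1 × (-2.79)
   = 0.60 + 2.9 + 2.7 − 2.79 = 3.41

3.41%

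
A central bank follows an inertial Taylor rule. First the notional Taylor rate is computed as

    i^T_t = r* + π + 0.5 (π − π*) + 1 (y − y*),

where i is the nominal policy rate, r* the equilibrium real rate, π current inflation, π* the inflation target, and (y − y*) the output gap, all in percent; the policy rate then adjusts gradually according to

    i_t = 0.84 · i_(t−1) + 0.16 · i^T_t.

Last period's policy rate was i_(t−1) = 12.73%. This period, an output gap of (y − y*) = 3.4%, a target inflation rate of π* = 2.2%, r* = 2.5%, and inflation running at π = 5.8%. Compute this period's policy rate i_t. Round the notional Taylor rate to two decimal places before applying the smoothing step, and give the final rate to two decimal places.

12.85%

i^T_t = 2.5 + 5.8 + 0.5 × (5.8 − 2.2) + 1 × 3.4
   = 2.5 + 5.8 + 1.8 + 3.4 = 13.50
i_t = 0.84 × 12.73 + 0.16 × 13.50 = 10.6932 + 2.16 = 12.85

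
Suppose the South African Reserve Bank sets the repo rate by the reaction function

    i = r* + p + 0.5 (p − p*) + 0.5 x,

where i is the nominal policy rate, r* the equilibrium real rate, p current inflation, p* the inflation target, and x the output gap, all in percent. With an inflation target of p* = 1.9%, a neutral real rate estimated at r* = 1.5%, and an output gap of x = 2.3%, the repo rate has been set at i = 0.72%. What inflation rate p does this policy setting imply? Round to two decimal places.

-0.65%

Collecting p: i = r* + (1 + 0.5) p − 0.5 p* + 0.5 x
1.5 p = 0.72 − 1.5 + 0.5 × 1.9 − 0.5 × 2.3 = -0.98
p = -0.98 / 1.5 = -0.65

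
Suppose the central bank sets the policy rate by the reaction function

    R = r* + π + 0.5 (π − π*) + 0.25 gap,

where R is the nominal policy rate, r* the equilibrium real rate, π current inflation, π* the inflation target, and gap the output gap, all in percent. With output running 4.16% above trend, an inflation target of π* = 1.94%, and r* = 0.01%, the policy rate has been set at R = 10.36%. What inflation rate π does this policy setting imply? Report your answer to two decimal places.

Output 4.16% above potential → gap = 4.16.
Collecting π: R = r* + (1 + 0.5) π − 0.5 π* + 0.25 gap
1.5 π = 10.36 − 0.01 + 0.5 × 1.94 − 0.25 × 4.16 = 10.28
π = 10.28 / 1.5 = 6.85

6.85%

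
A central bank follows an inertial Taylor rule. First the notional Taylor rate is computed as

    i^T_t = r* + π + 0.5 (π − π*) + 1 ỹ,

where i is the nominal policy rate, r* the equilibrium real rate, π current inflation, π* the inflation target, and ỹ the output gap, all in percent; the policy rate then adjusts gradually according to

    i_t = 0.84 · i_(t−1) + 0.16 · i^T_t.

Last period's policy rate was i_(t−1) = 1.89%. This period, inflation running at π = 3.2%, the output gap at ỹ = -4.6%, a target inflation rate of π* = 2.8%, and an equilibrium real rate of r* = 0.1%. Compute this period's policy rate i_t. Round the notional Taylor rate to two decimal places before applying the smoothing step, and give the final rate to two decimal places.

1.41%

i^T_t = 0.1 + 3.2 + 0.5 × (3.2 − 2.8) + 1 × (-4.6)
   = 0.1 + 3.2 + 0.2 − 4.6 = -1.10
i_t = 0.84 × 1.89 + 0.16 × (-1.10) = 1.5876 − 0.176 = 1.41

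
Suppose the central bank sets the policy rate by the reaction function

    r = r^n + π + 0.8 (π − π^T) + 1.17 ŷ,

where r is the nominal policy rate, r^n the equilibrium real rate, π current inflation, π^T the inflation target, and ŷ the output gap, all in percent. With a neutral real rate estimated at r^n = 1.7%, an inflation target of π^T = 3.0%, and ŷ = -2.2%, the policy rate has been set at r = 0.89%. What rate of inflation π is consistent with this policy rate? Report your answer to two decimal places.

Collecting π: r = r^n + (1 + 0.8) π − 0.8 π^T + 1.17 ŷ
1.8 π = 0.89 − 1.7 + 0.8 × 3.0 − 1.17 × (-2.2) = 4.164
π = 4.164 / 1.8 = 2.31

2.31%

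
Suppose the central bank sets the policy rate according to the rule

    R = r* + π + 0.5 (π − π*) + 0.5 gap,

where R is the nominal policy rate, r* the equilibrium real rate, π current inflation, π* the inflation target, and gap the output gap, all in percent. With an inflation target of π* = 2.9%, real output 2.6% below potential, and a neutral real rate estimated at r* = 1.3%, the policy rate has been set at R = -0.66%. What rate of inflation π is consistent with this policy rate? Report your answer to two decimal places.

0.53%

Output 2.6% below potential → gap = -2.6.
Collecting π: R = r* + (1 + 0.5) π − 0.5 π* + 0.5 gap
1.5 π = -0.66 − 1.3 + 0.5 × 2.9 − 0.5 × (-2.6) = 0.79
π = 0.79 / 1.5 = 0.53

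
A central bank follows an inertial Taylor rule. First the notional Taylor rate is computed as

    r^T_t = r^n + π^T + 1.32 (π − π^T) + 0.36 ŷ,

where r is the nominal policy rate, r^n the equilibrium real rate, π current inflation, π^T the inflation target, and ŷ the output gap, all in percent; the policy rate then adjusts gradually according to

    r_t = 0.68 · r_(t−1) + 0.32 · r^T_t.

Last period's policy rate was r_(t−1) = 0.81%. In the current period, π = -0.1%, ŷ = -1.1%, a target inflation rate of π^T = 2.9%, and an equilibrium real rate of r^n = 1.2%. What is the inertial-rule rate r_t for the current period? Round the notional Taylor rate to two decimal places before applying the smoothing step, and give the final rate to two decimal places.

0.47%

r^T_t = 1.2 + 2.9 + 1.32 × (-0.1 − 2.9) + 0.36 × (-1.1)
   = 1.2 + 2.9 − 3.96 − 0.396 = -0.26
r_t = 0.68 × 0.81 + 0.32 × (-0.26) = 0.5508 − 0.0832 = 0.47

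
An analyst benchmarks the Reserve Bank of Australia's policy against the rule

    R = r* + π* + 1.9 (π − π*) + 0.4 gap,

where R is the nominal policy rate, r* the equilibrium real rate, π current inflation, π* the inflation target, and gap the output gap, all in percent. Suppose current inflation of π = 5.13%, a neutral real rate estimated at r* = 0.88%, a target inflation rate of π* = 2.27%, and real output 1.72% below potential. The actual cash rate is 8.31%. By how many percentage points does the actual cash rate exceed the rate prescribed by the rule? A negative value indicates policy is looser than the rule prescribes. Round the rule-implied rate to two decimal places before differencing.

0.41 pp

Output 1.72% below potential → gap = -1.72.
R = 0.88 + 2.27 + 1.9 × (5.13 − 2.27) + 0.4 × (-1.72)
   = 0.88 + 2.27 + 5.434 − 0.688 = 7.90
Deviation = 8.31 − 7.90 = 0.41 pp.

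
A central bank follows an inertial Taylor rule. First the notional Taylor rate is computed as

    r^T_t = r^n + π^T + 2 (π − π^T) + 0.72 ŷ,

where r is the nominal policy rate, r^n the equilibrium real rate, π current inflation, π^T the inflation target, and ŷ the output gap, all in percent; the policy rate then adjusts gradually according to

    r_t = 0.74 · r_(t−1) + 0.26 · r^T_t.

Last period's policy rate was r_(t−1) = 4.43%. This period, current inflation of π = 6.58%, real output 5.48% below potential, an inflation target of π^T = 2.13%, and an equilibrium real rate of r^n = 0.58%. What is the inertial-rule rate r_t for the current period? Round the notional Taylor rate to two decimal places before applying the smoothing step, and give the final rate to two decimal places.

5.27%

Output 5.48% below potential → ŷ = -5.48.
r^T_t = 0.58 + 2.13 + 2 × (6.58 − 2.13) + 0.72 × (-5.48)
   = 0.58 + 2.13 + 8.9 − 3.9456 = 7.66
r_t = 0.74 × 4.43 + 0.26 × 7.66 = 3.2782 + 1.9916 = 5.27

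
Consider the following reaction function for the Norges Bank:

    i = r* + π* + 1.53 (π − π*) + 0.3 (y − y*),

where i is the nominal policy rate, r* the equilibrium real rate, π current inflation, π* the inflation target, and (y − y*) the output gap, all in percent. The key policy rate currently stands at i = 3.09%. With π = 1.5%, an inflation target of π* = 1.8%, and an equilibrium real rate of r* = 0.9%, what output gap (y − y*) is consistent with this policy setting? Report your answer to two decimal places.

0.3 (y − y*) = 3.09 − 0.9 − 1.8 − 1.53 × (1.5 − 1.8) = 0.849
(y − y*) = 0.849 / 0.3 = 2.83

2.83%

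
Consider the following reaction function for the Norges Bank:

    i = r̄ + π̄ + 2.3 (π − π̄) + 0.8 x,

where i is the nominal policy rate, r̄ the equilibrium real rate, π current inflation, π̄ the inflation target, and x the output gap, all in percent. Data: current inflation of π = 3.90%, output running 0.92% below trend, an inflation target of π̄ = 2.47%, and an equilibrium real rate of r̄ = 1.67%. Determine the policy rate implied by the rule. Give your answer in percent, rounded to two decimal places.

6.69%

Output 0.92% below potential → x = -0.92.
i = 1.67 + 2.47 + 2.3 × (3.90 − 2.47) + 0.8 × (-0.92)
   = 1.67 + 2.47 + 3.289 − 0.736 = 6.69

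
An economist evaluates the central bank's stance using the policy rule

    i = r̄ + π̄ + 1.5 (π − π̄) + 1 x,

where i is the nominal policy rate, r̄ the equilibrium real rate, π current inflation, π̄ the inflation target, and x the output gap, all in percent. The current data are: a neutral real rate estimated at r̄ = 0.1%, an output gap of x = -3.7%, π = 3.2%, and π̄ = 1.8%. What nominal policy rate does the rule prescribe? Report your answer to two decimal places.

0.30%

i = 0.1 + 1.8 + 1.5 × (3.2 − 1.8) + 1 × (-3.7)
   = 0.1 + 1.8 + 2.1 − 3.7 = 0.30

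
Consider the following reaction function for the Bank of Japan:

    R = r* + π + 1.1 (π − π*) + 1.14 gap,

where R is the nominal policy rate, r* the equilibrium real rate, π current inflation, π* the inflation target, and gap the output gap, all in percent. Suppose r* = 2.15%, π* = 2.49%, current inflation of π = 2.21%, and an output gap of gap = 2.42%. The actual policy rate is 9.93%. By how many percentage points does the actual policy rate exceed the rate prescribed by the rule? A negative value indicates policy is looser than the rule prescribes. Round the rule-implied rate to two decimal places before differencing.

3.12 pp

R = 2.15 + 2.21 + 1.1 × (2.21 − 2.49) + 1.14 × 2.42
   = 2.15 + 2.21 − 0.308 + 2.7588 = 6.81
Deviation = 9.93 − 6.81 = 3.12 pp.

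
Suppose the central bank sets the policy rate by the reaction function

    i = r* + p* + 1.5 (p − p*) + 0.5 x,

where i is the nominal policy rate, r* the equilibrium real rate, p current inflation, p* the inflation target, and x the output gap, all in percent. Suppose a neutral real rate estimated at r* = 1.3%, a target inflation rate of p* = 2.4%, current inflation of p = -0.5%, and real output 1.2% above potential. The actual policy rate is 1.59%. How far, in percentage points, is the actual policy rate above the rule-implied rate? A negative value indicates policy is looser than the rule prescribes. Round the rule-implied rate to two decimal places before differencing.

Output 1.2% above potential → x = 1.2.
i = 1.3 + 2.4 + 1.5 × (-0.5 − 2.4) + 0.5 × 1.2
   = 1.3 + 2.4 − 4.35 + 0.6 = -0.05
Deviation = 1.59 − (-0.05) = 1.64 pp.

1.64 pp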